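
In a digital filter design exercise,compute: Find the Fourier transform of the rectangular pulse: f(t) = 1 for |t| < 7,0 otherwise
F(omega)=integral from -7 to 7 of e^(-j * omega * t) dt
=2 * sin(7 * omega)/omega=14 * sinc(7 * omega/pi)

Answer: 2 * sin(7 * omega)/omega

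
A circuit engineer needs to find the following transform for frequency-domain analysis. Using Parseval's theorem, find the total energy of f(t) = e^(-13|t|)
Parseval's theorem: E = integral |f(t)|^2 dt = (1/2pi) integral |F(omega)|^2 domega
E = integral_{-inf}^{inf} e^(-26|t|) dt = 2 * integral_0^inf e^(-26t) dt = 2/(2 * 13) = 1/13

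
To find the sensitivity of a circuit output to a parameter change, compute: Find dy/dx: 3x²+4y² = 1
Differentiate: 6x+8y·(dy/dx) = 0
dy/dx = -6x/(8y) = -(3/4)·(x/y)

Answer: dy/dx = -(3/4)·(x/y)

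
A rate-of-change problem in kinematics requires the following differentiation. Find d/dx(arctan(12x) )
d/dx[arctan(u)]=u'/(1 + u²), u=12x, u'=12

Answer: 12/(1 + 144x²)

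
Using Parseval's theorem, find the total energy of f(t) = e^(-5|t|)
Parseval's theorem: E=integral |f(t)|^2 dt=(1/2pi) integral |F(omega)|^2 domega
E=integral_{-inf}^{inf} e^(-10|t|) dt=2*integral_0^inf e^(-10t) dt=2/(2*5)=1/5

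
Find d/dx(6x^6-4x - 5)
Power rule: d/dx(ax^n) = n·a·x^(n-1)
Term by term: 36·x^5 - 4

Answer: 36x^5 - 4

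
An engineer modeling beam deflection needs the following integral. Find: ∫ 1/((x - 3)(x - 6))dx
Partial fractions: 1/((x-3)(x-6))=A/(x-3) + B/(x-6)
A=-1/3, B=1/3
∫ [-1/3· 1/(x-3) + 1/3· 1/(x-6)] dx
=(1/3)[ln|x-6| - ln|x-3|] + C

Answer: (1/3)·ln|(x-6)/(x-3)| + C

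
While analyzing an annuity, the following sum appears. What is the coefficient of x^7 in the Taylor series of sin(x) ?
sin(x)=Σ (-1)^k x^(2k+1)/(2k+1)!
For x^7: (-1)^3/7!=-1/5040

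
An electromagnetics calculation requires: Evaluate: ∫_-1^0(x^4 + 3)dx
Step 1: Find antiderivative F(x) = (1/5)x^5 + 3x
Step 2: F(0) - F(-1) = 0 - (-16/5) = 16/5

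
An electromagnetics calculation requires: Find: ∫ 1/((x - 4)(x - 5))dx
Partial fractions: 1/((x-4)(x-5)) = A/(x-4)+B/(x-5)
A = -1, B = 1
∫ [-1· 1/(x-4)+1· 1/(x-5)] dx
= (1)[ln|x-5| - ln|x-4|]+C

Answer: ln|(x-5)/(x-4)|+C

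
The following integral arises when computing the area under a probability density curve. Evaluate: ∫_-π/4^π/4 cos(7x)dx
Antiderivative: sin(7x)/7
Evaluate at bounds: [sin(7·π/4)/7] - [sin(7·-π/4)/7]
=((-√2/2) - (√2/2))/7=-√2/7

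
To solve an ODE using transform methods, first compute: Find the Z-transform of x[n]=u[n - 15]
Using the time-shift property: Z{u[n-15]} = z^(-15) * z/(z-1)
= z^(-14)/(z-1)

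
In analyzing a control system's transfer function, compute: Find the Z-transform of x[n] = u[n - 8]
Using the time-shift property: Z{u[n-8]} = z^(-8) * z/(z-1)
= z^(-7)/(z-1)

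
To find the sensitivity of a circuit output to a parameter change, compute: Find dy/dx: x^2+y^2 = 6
Differentiate: 2x+2y·(dy/dx) = 0
dy/dx = -2x/(2y)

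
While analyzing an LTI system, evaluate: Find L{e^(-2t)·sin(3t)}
First shifting: L{e^(at)f(t)} = F(s-a)
L{sin(3t)} = 3/(s²+9)
Shift: 3/((s+2)²+9)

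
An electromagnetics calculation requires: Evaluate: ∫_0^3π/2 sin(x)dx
Antiderivative: -cos(x)
Evaluate at bounds: [-cos(1·3π/2)/1] - [-cos(1·0)/1]
= (-(0) + (1))/1 = 1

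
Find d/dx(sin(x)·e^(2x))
Product rule: (fg)' = f'g + fg'
f = sin(x), f' = cos(x)
g = e^(2x), g' = 2·e^(2x)

Answer: cos(x)·e^(2x) + 2·sin(x)·e^(2x)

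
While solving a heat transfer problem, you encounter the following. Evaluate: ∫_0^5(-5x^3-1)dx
Step 1: Find antiderivative F(x)=(-5/4)x^4 - x
Step 2: F(5) - F(0)=-3145/4 - (0)=-3145/4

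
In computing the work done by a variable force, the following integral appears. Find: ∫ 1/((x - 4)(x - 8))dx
Partial fractions: 1/((x-4)(x-8))=A/(x-4)+B/(x-8)
A=-1/4, B=1/4
∫ [-1/4· 1/(x-4)+1/4· 1/(x-8)] dx
=(1/4)[ln|x-8| - ln|x-4|]+C

Answer: (1/4)·ln|(x-8)/(x-4)|+C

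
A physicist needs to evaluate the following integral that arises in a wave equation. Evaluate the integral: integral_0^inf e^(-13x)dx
integral_0^inf e^(-13x) dx=[-1/13*e^(-13x)]_0^inf
=0 - (-1/13)=1/13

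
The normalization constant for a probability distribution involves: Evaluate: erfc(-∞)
erfc(x)=1 - erf(x); erfc(-∞)=1 - erf(-∞)=1 - (-1)=2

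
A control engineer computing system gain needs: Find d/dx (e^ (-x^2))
Chain rule: d/dx[e^u]=e^u · u' where u=-x^2
u'=-2x

Answer: -2x·e^(-x^2)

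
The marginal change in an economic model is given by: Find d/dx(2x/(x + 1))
Quotient rule: (f/g)' = (f'g - fg')/g²
f = 2x, f' = 2
g = x+1, g' = 1

Answer: (2·(x+1)-2x)/(x+1)²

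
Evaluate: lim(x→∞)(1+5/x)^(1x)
Rewrite as [(1+5/x)^x]^1.
lim(1+5/x)^x=e^5, so limit=(e^5)^1=e^5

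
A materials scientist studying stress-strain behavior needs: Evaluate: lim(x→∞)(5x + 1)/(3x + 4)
Divide numerator and denominator by x:
lim (5 + 1/x)/(3 + 4/x) = 5/3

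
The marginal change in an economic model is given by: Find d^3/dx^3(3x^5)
Apply power rule 3 times:
d^1: 15x^4
d^2: 60x^3
d^3: 180x^2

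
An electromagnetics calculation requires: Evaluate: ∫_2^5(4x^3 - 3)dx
Step 1: Find antiderivative F(x)=x^4-3x
Step 2: F(5) - F(2)=610 - (10)=600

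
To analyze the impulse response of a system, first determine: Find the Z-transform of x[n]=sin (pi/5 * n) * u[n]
Z{sin(w0*n)*u[n]}=z*sin(w0)/(z^2 - 2z*cos(w0) + 1)
With w0=pi/5: X(z)=z*sin(pi/5)/(z^2 - 2z*cos(pi/5) + 1)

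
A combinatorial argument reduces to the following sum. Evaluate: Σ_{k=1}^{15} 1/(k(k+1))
Partial fractions: 1/(k(k+1)) = 1/k - 1/(k+1)
Telescoping sum: 1(1-1/16) = 1·15/16

Answer: 15/16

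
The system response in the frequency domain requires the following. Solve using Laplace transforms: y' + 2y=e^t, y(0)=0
Take L: sY - 0+2Y = 1/(s-1)
Y(s+2) = 1/(s-1)+0
Y = 1/((s-1)(s+2))+0/(s+2)
Partial fractions: 1/((s-1)(s+2)) = (1/3)/(s-1) - (1/3)/(s+2)
So Y = (1/3)/(s-1) - (1/3)/(s+2)
Inverse Laplace transform (L^(-1){1/(s-1)} = e^t, L^(-1){1/(s+2)} = e^(-2t)):

Answer: y(t) = (1/3)·e^t - (1/3)·e^(-2t)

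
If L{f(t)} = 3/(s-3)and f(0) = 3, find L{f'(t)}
L{f'(t)} = s·F(s) - f(0) = 3s/(s-3) - 3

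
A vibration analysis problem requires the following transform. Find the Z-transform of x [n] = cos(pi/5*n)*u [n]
Z{cos(w0*n)*u[n]}=z(z - cos(w0))/(z^2 - 2z*cos(w0) + 1)
With w0=pi/5: X(z)=z(z - cos(pi/5))/(z^2 - 2z*cos(pi/5) + 1)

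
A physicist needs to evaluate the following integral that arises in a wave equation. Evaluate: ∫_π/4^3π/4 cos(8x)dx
Antiderivative: sin(8x)/8
Evaluate at bounds: [sin(8·3π/4)/8] - [sin(8·π/4)/8]
= ((0) - (0))/8 = 0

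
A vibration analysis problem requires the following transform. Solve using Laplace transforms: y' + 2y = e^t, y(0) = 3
Take L: sY - 3 + 2Y=1/(s-1)
Y(s + 2)=1/(s-1) + 3
Y=1/((s-1)(s + 2)) + 3/(s + 2)
Partial fractions: 1/((s-1)(s + 2))=(1/3)/(s-1) - (1/3)/(s + 2)
So Y=(1/3)/(s-1) + (8/3)/(s + 2)
Inverse Laplace transform (L^(-1){1/(s-1)}=e^t, L^(-1){1/(s + 2)}=e^(-2t)):

Answer: y(t)=(1/3)·e^t + (8/3)·e^(-2t)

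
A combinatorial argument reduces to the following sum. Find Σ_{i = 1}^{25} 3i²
= 3·n(n + 1)(2n + 1)/6 = 3·25·26·51/6 = 16575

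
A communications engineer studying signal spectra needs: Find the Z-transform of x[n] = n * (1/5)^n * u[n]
Using the property Z{n * a^n * u[n]}=az/(z-a)^2
With a=1/5: X(z)=(1/5)z/(z - 1/5)^2, |z| > 1/5

Answer: (1/5)z/(z - 1/5)^2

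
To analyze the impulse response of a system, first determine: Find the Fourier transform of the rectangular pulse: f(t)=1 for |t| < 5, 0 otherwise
F(omega)=integral from -5 to 5 of e^(-j*omega*t) dt
=2*sin(5*omega)/omega=10*sinc(5*omega/pi)

Answer: 2*sin(5*omega)/omega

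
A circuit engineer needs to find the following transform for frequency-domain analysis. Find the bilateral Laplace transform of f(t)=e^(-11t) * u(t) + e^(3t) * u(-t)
For e^(-11t)*u(t): L = 1/(s + 11), Re(s) > -11
For e^(3t)*u(-t): L = -1/(s-3), Re(s) < 3
Combined: F(s) = 1/(s + 11) - 1/(s-3), -11 < Re(s) < 3

Answer: 1/(s + 11) - 1/(s-3), ROC: -11 < Re(s) < 3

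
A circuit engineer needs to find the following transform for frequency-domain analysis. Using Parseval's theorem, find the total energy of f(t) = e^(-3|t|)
Parseval's theorem: E=integral |f(t)|^2 dt=(1/2pi) integral |F(omega)|^2 domega
E=integral_{-inf}^{inf} e^(-6|t|) dt=2*integral_0^inf e^(-6t) dt=2/(2*3)=1/3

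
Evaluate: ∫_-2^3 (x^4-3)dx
Step 1: Find antiderivative F(x) = (1/5)x^5-3x
Step 2: F(3) - F(-2) = 198/5 - (-2/5) = 40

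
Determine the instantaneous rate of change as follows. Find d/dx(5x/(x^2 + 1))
Quotient rule: (f/g)' = (f'g - fg')/g²
f = 5x, f' = 5
g = x^2 + 1, g' = 2x

Answer: (5·(x^2 + 1) - 10x^2)/(x^2 + 1)²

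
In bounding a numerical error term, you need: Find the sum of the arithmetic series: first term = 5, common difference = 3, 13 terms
Last term: a_n = 5+(13-1)·3 = 41
Sum = n(a_1+a_n)/2 = 13(5+41)/2 = 299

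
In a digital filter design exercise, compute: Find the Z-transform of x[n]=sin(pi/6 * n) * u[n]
Z{sin(w0*n)*u[n]}=z*sin(w0)/(z^2-2z*cos(w0)+1)
With w0=pi/6: X(z)=z*sin(pi/6)/(z^2-2z*cos(pi/6)+1)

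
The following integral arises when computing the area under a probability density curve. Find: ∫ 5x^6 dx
Using power rule: ∫ 5x^6 dx = 5/7 x^7+C = (5/7)x^7+C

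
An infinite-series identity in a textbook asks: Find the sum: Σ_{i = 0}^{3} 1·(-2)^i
Geometric series: S = a(1 - r^n)/(1 - r)
a = 1, r = -2, n = 4
S = 1(1 - 16)/3 = -5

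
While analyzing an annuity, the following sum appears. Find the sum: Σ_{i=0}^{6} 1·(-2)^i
Geometric series: S = a(1 - r^n)/(1 - r)
a = 1, r = -2, n = 7
S = 1(1 + 128)/3 = 43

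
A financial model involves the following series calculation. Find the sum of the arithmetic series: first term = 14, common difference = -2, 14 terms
Last term: a_n=14 + (14 - 1)·-2=-12
Sum=n(a_1 + a_n)/2=14(14 + (-12))/2=14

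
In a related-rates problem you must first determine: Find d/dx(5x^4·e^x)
Product rule: (fg)'=f'g + fg'
f=5x^4, f'=20x^3
g=e^x, g'=e^x

Answer: 20x^3·e^x + 5x^4·e^x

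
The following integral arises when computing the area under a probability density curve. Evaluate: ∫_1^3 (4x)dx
Step 1: Find antiderivative F(x) = 2x^2
Step 2: F(3) - F(1) = 18 - (2) = 16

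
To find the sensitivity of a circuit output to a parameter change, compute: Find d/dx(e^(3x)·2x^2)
Product rule: (fg)'=f'g + fg'
f=e^(3x), f'=3·e^(3x)
g=2x^2, g'=4x

Answer: 6·e^(3x)·x^2 + 4·e^(3x)·x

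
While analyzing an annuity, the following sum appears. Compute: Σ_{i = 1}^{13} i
Using formula: Σ i^1 = n(n+1)/2 = 13·14/2 = 91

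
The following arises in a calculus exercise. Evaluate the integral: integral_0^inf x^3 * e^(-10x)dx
This is a Gamma integral. Substitute u = 10x (du = 10 dx):
integral_0^inf x^3*e^(-10x) dx = (1/10^4) integral_0^inf u^3*e^(-u) du
= Gamma(4)/10^4 = 3!/10^4 = 6/10000

Answer: 3/5000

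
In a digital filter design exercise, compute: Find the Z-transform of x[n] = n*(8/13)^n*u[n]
Using the property Z{n*a^n*u[n]}=az/(z-a)^2
With a=8/13: X(z)=(8/13)z/(z - 8/13)^2, |z| > 8/13

Answer: (8/13)z/(z - 8/13)^2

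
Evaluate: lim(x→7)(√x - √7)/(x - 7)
Multiply by conjugate (√x + √7)/(√x + √7):
= (x - 7)/((x - 7)(√x + √7)) = 1/(√x + √7)
As x → 7: 1/(2√7)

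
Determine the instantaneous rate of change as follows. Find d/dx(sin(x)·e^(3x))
Product rule: (fg)' = f'g + fg'
f = sin(x), f' = cos(x)
g = e^(3x), g' = 3·e^(3x)

Answer: cos(x)·e^(3x) + 3·sin(x)·e^(3x)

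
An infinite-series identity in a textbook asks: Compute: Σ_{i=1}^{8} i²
Using formula: Σ i^2=n(n + 1)(2n + 1)/6=8·9·17/6=204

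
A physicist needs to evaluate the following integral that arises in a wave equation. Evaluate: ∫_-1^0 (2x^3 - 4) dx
Step 1: Find antiderivative F(x) = (1/2)x^4-4x
Step 2: F(0) - F(-1) = 0 - (9/2) = -9/2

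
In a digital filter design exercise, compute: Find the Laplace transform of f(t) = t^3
L{t^n}=n!/s^(n+1)
L{t^3}=3!/s^4=6/s^4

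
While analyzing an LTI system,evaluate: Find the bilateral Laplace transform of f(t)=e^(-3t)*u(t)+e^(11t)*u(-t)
For e^(-3t)*u(t): L = 1/(s + 3), Re(s) > -3
For e^(11t)*u(-t): L = -1/(s-11), Re(s) < 11
Combined: F(s) = 1/(s + 3) - 1/(s-11), -3 < Re(s) < 11

Answer: 1/(s + 3) - 1/(s-11), ROC: -3 < Re(s) < 11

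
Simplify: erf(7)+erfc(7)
By definition erfc(x) = 1 - erf(x)
erf(7)+erfc(7) = erf(7)+1 - erf(7) = 1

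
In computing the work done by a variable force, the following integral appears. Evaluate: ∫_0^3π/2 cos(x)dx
Antiderivative: sin(x)
Evaluate at bounds: [sin(1·3π/2)/1] - [sin(1·0)/1]
=((-1) - (0))/1=-1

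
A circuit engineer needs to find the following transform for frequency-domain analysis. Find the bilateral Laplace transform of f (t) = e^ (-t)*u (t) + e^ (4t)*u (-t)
For e^(-t) * u(t): L = 1/(s + 1), Re(s) > -1
For e^(4t) * u(-t): L = -1/(s-4), Re(s) < 4
Combined: F(s) = 1/(s + 1) - 1/(s-4), -1 < Re(s) < 4

Answer: 1/(s + 1) - 1/(s-4), ROC: -1 < Re(s) < 4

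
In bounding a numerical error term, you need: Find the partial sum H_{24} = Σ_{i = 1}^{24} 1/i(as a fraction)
H_24=1+1/2+1/3+...+1/24
=1347822955/356948592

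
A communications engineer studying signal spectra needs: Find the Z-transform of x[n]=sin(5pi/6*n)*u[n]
Z{sin(w0 * n) * u[n]}=z * sin(w0)/(z^2-2z * cos(w0)+1)
With w0=5pi/6: X(z)=z * sin(5pi/6)/(z^2-2z * cos(5pi/6)+1)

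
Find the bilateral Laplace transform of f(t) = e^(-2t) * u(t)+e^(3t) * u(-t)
For e^(-2t) * u(t): L=1/(s + 2), Re(s) > -2
For e^(3t) * u(-t): L=-1/(s-3), Re(s) < 3
Combined: F(s)=1/(s + 2) - 1/(s-3), -2 < Re(s) < 3

Answer: 1/(s + 2) - 1/(s-3), ROC: -2 < Re(s) < 3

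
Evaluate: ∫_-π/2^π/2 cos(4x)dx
Antiderivative: sin(4x)/4
Evaluate at bounds: [sin(4·π/2)/4] - [sin(4·-π/2)/4]
= ((0) - (0))/4 = 0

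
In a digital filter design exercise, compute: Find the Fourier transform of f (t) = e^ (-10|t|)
Using the standard pair: F{e^(-a|t|)}=2a/(a^2 + omega^2)
With a=10: F(omega)=20/(100 + omega^2)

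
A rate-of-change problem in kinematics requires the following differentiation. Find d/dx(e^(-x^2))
Chain rule: d/dx[e^u]=e^u · u' where u=-x^2
u'=-2x

Answer: -2x·e^(-x^2)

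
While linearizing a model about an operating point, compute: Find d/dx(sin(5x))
Chain rule: d/dx[sin(u)]=cos(u)·u' where u=5x
u'=5

Answer: 5·cos(5x)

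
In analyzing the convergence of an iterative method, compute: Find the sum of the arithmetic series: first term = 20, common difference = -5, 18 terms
Last term: a_n = 20+(18-1)·-5 = -65
Sum = n(a_1+a_n)/2 = 18(20+(-65))/2 = -405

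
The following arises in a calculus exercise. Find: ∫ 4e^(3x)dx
Since d/dx[e^(3x)] = 3e^(3x), we get 4/3 e^(3x) + C

Answer: (4/3)e^(3x) + C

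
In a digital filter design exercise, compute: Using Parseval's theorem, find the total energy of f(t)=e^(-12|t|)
Parseval's theorem: E = integral |f(t)|^2 dt = (1/2pi) integral |F(omega)|^2 domega
E = integral_{-inf}^{inf} e^(-24|t|) dt = 2 * integral_0^inf e^(-24t) dt = 2/(2 * 12) = 1/12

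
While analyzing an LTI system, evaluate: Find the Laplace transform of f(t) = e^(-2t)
L{e^(at)}=1/(s-a)
L{e^(-2t)}=1/(s + 2)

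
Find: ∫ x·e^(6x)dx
Integration by parts: u = x, dv = e^(6x) dx
du = dx, v = e^(6x)/6
= x·e^(6x)/6 - ∫ e^(6x)/6 dx
= x·e^(6x)/6 - e^(6x)/36 + C

Answer: e^(6x)(x/6 - 1/36) + C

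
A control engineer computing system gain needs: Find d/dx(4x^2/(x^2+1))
Quotient rule: (f/g)'=(f'g - fg')/g²
f=4x^2, f'=8x
g=x^2 + 1, g'=2x

Answer: (8x·(x^2 + 1) - 8x^3)/(x^2 + 1)²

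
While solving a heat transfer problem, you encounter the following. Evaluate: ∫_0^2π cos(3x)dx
Antiderivative: sin(3x)/3
Evaluate at bounds: [sin(3·2π)/3] - [sin(3·0)/3]
=((0) - (0))/3=0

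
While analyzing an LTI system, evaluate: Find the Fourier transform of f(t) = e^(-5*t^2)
The Fourier transform of a Gaussian e^(-a * t^2) is sqrt(pi/a) * e^(-omega^2/(4a)).
With a = 5: F(omega) = sqrt(pi/5) * e^(-omega^2/20)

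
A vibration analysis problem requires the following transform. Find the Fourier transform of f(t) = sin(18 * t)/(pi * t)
sin(W*t)/(pi*t) = (W/pi)*sinc(W*t/pi) is the impulse response of the ideal low-pass filter with cutoff W (here W = 18).
Its Fourier transform is a rectangular function:
F(omega) = 1 for |omega| < 18, 0 otherwise

Answer: rect(omega/36) [i.e., 1 for |omega| < 18, 0 otherwise]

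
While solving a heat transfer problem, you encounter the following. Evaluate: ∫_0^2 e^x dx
Antiderivative: e^x
Evaluate: (e^2 - 1)

Answer: e^2 - 1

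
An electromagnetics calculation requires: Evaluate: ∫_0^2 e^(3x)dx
Antiderivative: (1/3)e^(3x)
Evaluate: (1/3)(e^6 - 1)

Answer: (e^6 - 1)/3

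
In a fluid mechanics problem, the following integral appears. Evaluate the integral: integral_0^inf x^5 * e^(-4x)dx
This is a Gamma integral. Substitute u = 4x (du = 4 dx):
integral_0^inf x^5*e^(-4x) dx = (1/4^6) integral_0^inf u^5*e^(-u) du
= Gamma(6)/4^6 = 5!/4^6 = 120/4096

Answer: 15/512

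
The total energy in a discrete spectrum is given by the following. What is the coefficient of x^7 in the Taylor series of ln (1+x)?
ln(1 + x)=Σ (-1)^(n + 1) x^n/n
Coefficient of x^7=(-1)^8/7=1/7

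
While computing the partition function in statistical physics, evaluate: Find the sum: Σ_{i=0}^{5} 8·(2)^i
Geometric series: S = a(1 - r^n)/(1 - r)
a = 8, r = 2, n = 6
S = 8(1-64)/-1 = 504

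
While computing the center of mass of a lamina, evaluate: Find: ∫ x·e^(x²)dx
Let u=x², du=2x dx
∫ (1/2)e^u du=e^u/2 + C

Answer: e^(x²)/2 + C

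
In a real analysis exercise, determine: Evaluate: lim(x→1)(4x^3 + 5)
Polynomial is continuous, so substitute x = 1:
4·1^3+5 = 9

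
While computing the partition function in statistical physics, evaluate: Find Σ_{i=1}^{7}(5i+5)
=5·Σ i + 5·7=5·28 + 35=175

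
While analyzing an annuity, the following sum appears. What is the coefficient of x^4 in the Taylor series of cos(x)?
cos(x)=Σ (-1)^k x^(2k)/(2k)!
For x^4: (-1)^2/4!=1/24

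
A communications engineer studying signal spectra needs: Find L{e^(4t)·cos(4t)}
First shifting: L{e^(at)f(t)}=F(s-a)
L{cos(4t)}=s/(s² + 16)
Shift: (s-4)/((s-4)² + 16)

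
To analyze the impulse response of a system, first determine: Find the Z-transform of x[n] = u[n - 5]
Using the time-shift property: Z{u[n-5]} = z^(-5) * z/(z-1)
= z^(-4)/(z-1)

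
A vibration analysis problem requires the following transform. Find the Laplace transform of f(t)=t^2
L{t^n}=n!/s^(n+1)
L{t^2}=2!/s^3=2/s^3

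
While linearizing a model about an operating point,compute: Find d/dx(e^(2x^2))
Chain rule: d/dx[e^u]=e^u · u' where u=2x^2
u'=4x

Answer: 4x·e^(2x^2)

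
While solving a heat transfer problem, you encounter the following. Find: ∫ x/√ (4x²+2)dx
Let u=4x² + 2, du=8x dx
∫ (1/8)·u^(-1/2) du=√u/4 + C

Answer: √(4x² + 2)/4 + C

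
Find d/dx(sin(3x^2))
Chain rule: d/dx[sin(u)] = cos(u)·u' where u = 3x^2
u' = 6x

Answer: 6x·cos(3x^2)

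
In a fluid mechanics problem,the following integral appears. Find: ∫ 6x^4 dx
Using power rule: ∫ 6x^4 dx=6/5 x^5+C=(6/5)x^5+C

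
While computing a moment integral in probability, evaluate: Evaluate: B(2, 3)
B(x,y)=Γ(x)Γ(y)/Γ(x+y)=(x-1)!(y-1)!/(x+y-1)!
B(2,3)=1!·2!/4!=1/12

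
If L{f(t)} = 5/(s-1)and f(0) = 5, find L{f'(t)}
L{f'(t)} = s·F(s) - f(0) = 5s/(s-1)-5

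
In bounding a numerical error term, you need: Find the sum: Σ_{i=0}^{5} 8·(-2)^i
Geometric series: S = a(1 - r^n)/(1 - r)
a = 8, r = -2, n = 6
S = 8(1 - 64)/3 = -168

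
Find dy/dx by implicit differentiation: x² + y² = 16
Differentiate both sides: 2x + 2y·(dy/dx) = 0
Solve: dy/dx = -2x/(2y) = -x/y

Answer: dy/dx = -x/y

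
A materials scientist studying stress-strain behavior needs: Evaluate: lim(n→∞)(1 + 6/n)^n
This is the definition of e^6: lim(1+6/n)^n=e^6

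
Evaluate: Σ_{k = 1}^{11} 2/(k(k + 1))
Partial fractions: 2/(k(k+1))=2/k - 2/(k+1)
Telescoping sum: 2(1-1/12)=2·11/12

Answer: 11/6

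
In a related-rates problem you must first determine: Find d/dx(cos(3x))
Chain rule: d/dx[cos(u)] = -sin(u)·u' where u = 3x
u' = 3

Answer: -3·sin(3x)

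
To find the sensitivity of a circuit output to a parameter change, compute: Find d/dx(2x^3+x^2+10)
Power rule: d/dx(ax^n) = n·a·x^(n-1)
Term by term: 6·x^2 + 2·x

Answer: 6x^2 + 2x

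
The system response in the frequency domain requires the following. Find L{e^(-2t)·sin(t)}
First shifting: L{e^(at)f(t)} = F(s-a)
L{sin(t)} = 1/(s² + 1)
Shift: 1/((s + 2)² + 1)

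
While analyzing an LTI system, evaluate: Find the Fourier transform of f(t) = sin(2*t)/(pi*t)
sin(W * t)/(pi * t) = (W/pi) * sinc(W * t/pi) is the impulse response of the ideal low-pass filter with cutoff W (here W = 2).
Its Fourier transform is a rectangular function:
F(omega) = 1 for |omega| < 2, 0 otherwise

Answer: rect(omega/4) [i.e., 1 for |omega| < 2, 0 otherwise]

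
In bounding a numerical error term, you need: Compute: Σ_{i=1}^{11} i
Using formula: Σ i^1 = n(n+1)/2 = 11·12/2 = 66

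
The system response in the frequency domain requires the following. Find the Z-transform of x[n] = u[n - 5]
Using the time-shift property: Z{u[n-5]}=z^(-5) * z/(z-1)
=z^(-4)/(z-1)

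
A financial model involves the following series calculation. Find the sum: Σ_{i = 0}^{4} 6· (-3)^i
Geometric series: S = a(1 - r^n)/(1 - r)
a = 6, r = -3, n = 5
S = 6(1+243)/4 = 366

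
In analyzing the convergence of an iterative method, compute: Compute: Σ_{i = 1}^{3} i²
Using formula: Σ i^2 = n(n + 1)(2n + 1)/6 = 3·4·7/6 = 14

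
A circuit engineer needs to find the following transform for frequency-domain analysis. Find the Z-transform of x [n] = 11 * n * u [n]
Z{n*u[n]}=z/(z-1)^2
By linearity: Z{11*n*u[n]}=11z/(z-1)^2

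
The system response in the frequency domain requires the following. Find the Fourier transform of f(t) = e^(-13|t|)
Using the standard pair: F{e^(-a|t|)} = 2a/(a^2+omega^2)
With a = 13: F(omega) = 26/(169+omega^2)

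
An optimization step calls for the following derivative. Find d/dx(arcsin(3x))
d/dx[arcsin(u)] = u'/√(1-u²), u = 3x, u' = 3

Answer: 3/√(1 - 9x²)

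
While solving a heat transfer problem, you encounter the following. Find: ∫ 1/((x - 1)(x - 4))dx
Partial fractions: 1/((x-1)(x-4))=A/(x-1)+B/(x-4)
A=-1/3, B=1/3
∫ [-1/3· 1/(x-1)+1/3· 1/(x-4)] dx
=(1/3)[ln|x-4| - ln|x-1|]+C

Answer: (1/3)·ln|(x-4)/(x-1)|+C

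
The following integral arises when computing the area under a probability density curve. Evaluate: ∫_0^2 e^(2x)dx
Antiderivative: (1/2)e^(2x)
Evaluate: (1/2)(e^4-1)

Answer: (e^4-1)/2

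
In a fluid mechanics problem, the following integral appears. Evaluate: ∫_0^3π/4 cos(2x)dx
Antiderivative: sin(2x)/2
Evaluate at bounds: [sin(2·3π/4)/2] - [sin(2·0)/2]
= ((-1) - (0))/2 = -1/2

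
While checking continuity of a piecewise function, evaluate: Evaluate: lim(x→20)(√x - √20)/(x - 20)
Multiply by conjugate (√x + √20)/(√x + √20):
=(x - 20)/((x - 20)(√x + √20))=1/(√x + √20)
As x → 20: 1/(2√20)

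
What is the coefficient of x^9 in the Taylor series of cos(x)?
cos(x) has only even powers. Coefficient of x^9 = 0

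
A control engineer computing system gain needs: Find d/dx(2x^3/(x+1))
Quotient rule: (f/g)'=(f'g - fg')/g²
f=2x^3, f'=6x^2
g=x + 1, g'=1

Answer: (6x^2·(x + 1) - 2x^3)/(x + 1)²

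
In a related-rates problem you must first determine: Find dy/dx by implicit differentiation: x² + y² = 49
Differentiate both sides: 2x + 2y·(dy/dx)=0
Solve: dy/dx=-2x/(2y)=-x/y

Answer: dy/dx=-x/y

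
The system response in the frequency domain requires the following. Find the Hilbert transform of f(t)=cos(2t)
The Hilbert transform shifts each frequency component by -pi/2.
H{cos(wt)} = sin(wt)
With w = 2: H{cos(2t)} = sin(2t)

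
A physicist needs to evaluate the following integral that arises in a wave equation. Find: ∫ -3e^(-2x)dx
Since d/dx[e^(-2x)] = -2e^(-2x), we get 3/2 e^(-2x)+C

Answer: (3/2)e^(-2x)+C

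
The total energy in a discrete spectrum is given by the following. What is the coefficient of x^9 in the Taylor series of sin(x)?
sin(x) = Σ (-1)^k x^(2k+1)/(2k+1)!
For x^9: (-1)^4/9! = 1/362880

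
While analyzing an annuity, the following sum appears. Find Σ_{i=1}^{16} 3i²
= 3·n(n + 1)(2n + 1)/6 = 3·16·17·33/6 = 4488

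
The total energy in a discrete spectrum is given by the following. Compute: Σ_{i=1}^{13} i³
Using formula: Σ i^3=[n(n + 1)/2]²=[13·14/2]²=8281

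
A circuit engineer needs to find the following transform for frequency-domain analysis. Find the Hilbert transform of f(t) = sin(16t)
The Hilbert transform shifts each frequency component by -pi/2.
H{sin(wt)} = -cos(wt)
With w = 16: H{sin(16t)} = -cos(16t)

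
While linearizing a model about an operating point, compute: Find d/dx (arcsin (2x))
d/dx[arcsin(u)] = u'/√(1-u²), u = 2x, u' = 2

Answer: 2/√(1-4x²)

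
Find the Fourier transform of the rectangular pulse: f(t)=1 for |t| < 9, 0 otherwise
F(omega) = integral from -9 to 9 of e^(-j*omega*t) dt
= 2*sin(9*omega)/omega = 18*sinc(9*omega/pi)

Answer: 2*sin(9*omega)/omega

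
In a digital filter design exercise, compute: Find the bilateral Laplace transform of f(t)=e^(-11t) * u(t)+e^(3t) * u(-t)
For e^(-11t)*u(t): L = 1/(s + 11), Re(s) > -11
For e^(3t)*u(-t): L = -1/(s-3), Re(s) < 3
Combined: F(s) = 1/(s + 11) - 1/(s-3), -11 < Re(s) < 3

Answer: 1/(s + 11) - 1/(s-3), ROC: -11 < Re(s) < 3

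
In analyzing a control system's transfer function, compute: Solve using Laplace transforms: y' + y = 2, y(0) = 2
Take L of both sides: sY(s)-2+Y(s)=2/s
Y(s)(s+1)=2/s+2
Y(s)=2/(s(s+1))+2/(s+1)
Partial fractions: 2/(s(s+1))=2/s - 2/(s+1)
So Y(s)=2/s
Inverse transform (L^(-1){1/s}=1, L^(-1){1/(s+1)}=e^(-t)):

Answer: y(t)=2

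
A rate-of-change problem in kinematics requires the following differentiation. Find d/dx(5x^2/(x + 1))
Quotient rule: (f/g)' = (f'g - fg')/g²
f = 5x^2, f' = 10x
g = x+1, g' = 1

Answer: (10x·(x+1)-5x^2)/(x+1)²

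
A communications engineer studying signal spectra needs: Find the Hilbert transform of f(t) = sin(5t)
The Hilbert transform shifts each frequency component by -pi/2.
H{sin(wt)}=-cos(wt)
With w=5: H{sin(5t)}=-cos(5t)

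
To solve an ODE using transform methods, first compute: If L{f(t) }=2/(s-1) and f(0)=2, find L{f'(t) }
L{f'(t)} = s·F(s) - f(0) = 2s/(s-1)-2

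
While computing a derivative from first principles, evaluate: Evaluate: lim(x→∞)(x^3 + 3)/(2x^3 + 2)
Divide numerator and denominator by x^3:
lim (1 + 3/x^3)/(2 + 2/x^3) = 1/2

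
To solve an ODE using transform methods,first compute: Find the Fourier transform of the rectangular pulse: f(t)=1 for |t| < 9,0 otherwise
F(omega)=integral from -9 to 9 of e^(-j * omega * t) dt
=2 * sin(9 * omega)/omega=18 * sinc(9 * omega/pi)

Answer: 2 * sin(9 * omega)/omega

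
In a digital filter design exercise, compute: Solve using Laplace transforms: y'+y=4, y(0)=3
Take L of both sides: sY(s)-3+Y(s) = 4/s
Y(s)(s+1) = 4/s+3
Y(s) = 4/(s(s+1))+3/(s+1)
Partial fractions: 4/(s(s+1)) = 4/s - 4/(s+1)
So Y(s) = 4/s - 1/(s+1)
Inverse transform (L^(-1){1/s} = 1, L^(-1){1/(s+1)} = e^(-t)):

Answer: y(t) = 4 - e^(-t)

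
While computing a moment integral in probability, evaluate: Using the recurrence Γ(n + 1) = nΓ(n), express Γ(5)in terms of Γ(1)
Γ(5) = 4Γ(4) = 4·3Γ(3) = ... = 4!·Γ(1) = 24·Γ(1)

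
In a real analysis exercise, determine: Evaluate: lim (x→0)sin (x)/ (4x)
L'Hôpital (0/0): lim cos(x)/4 = 1/4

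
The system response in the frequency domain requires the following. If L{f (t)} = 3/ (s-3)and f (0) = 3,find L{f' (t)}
L{f'(t)}=s·F(s) - f(0)=3s/(s-3) - 3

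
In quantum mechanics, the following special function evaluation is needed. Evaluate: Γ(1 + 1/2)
Γ(n + 1/2)=(2n)!√π/(4^n·n!)
=2√π/(4·1)=(1/2)·√π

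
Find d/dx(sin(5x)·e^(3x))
Product rule: (fg)'=f'g + fg'
f=sin(5x), f'=5·cos(5x)
g=e^(3x), g'=3·e^(3x)

Answer: 5·cos(5x)·e^(3x) + 3·sin(5x)·e^(3x)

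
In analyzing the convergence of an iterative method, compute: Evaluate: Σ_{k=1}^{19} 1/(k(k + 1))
Partial fractions: 1/(k(k+1))=1/k - 1/(k+1)
Telescoping sum: 1(1-1/20)=1·19/20

Answer: 19/20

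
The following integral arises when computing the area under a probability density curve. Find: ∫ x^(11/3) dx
Power rule: ∫ x^(11/3) dx = x^(14/3)/(14/3)+C

Answer: (3/14)·x^(14/3)+C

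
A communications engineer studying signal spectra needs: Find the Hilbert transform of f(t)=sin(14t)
The Hilbert transform shifts each frequency component by -pi/2.
H{sin(wt)} = -cos(wt)
With w = 14: H{sin(14t)} = -cos(14t)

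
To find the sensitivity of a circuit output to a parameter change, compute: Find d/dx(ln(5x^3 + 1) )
Chain rule: d/dx[ln(u)]=u'/u where u=5x^3+1
u'=15x^2

Answer: (15x^2)/(5x^3+1)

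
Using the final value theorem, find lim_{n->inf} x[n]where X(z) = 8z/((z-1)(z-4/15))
Final value theorem: lim x[n] = lim_{z->1} (z-1) * X(z)
(z-1) * X(z) = 8z/(z-4/15)
As z->1: 8/(1-4/15) = 8/(11/15) = 120/11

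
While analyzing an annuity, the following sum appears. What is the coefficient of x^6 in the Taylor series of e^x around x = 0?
Taylor series of e^x = Σ x^n/n!
Coefficient of x^6 = 1/6! = 1/720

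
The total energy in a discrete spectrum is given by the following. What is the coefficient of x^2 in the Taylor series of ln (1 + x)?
ln(1 + x) = Σ (-1)^(n + 1) x^n/n
Coefficient of x^2 = (-1)^3/2 = -1/2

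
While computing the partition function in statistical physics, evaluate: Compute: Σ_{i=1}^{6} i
Using formula: Σ i^1=n(n+1)/2=6·7/2=21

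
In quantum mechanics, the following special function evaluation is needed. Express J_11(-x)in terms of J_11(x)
For integer n: J_n(-x) = (-1)^n J_n(x)
With n = 11: J_11(-x) = (-1)^11 J_11(x) = -J_11(x)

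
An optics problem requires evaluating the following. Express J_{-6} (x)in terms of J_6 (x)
For integer n: J_{-n}(x)=(-1)^n J_n(x)
With n=6: J_{-6}(x)=(-1)^6 J_6(x)=J_6(x)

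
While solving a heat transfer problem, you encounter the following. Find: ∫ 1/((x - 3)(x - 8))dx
Partial fractions: 1/((x-3)(x-8))=A/(x-3) + B/(x-8)
A=-1/5, B=1/5
∫ [-1/5· 1/(x-3) + 1/5· 1/(x-8)] dx
=(1/5)[ln|x-8| - ln|x-3|] + C

Answer: (1/5)·ln|(x-8)/(x-3)| + C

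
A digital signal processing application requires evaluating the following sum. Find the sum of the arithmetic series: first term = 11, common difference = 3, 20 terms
Last term: a_n = 11+(20-1)·3 = 68
Sum = n(a_1+a_n)/2 = 20(11+68)/2 = 790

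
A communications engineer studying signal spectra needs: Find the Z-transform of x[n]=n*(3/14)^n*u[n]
Using the property Z{n*a^n*u[n]}=az/(z-a)^2
With a=3/14: X(z)=(3/14)z/(z - 3/14)^2, |z| > 3/14

Answer: (3/14)z/(z - 3/14)^2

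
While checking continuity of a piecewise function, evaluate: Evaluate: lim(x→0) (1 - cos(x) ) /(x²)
Using 1-cos(u) ≈ u²/2 for small u:
(1-cos(x)) ≈ (x)²/2 = 1x²/2
So limit = 1/(2·1) = 1/2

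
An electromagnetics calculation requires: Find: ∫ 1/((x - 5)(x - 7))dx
Partial fractions: 1/((x-5)(x-7))=A/(x-5)+B/(x-7)
A=-1/2, B=1/2
∫ [-1/2· 1/(x-5)+1/2· 1/(x-7)] dx
=(1/2)[ln|x-7| - ln|x-5|]+C

Answer: (1/2)·ln|(x-7)/(x-5)|+C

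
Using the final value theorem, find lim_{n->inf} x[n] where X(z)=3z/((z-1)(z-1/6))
Final value theorem: lim x[n]=lim_{z->1} (z-1) * X(z)
(z-1) * X(z)=3z/(z-1/6)
As z->1: 3/(1-1/6)=3/(5/6)=18/5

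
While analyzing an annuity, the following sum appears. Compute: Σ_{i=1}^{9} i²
Using formula: Σ i^2 = n(n+1)(2n+1)/6 = 9·10·19/6 = 285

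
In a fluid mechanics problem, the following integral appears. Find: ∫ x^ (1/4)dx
Power rule: ∫ x^(1/4) dx=x^(5/4)/(5/4)+C

Answer: (4/5)·x^(5/4)+C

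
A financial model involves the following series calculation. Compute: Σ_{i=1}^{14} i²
Using formula: Σ i^2 = n(n+1)(2n+1)/6 = 14·15·29/6 = 1015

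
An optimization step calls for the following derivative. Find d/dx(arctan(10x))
d/dx[arctan(u)]=u'/(1+u²), u=10x, u'=10

Answer: 10/(1+100x²)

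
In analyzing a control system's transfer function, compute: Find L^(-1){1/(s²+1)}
L^(-1){w/(s²+w²)}=sin(wt)
Here w=1

Answer: sin(t)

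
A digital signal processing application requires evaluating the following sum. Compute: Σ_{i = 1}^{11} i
Using formula: Σ i^1=n(n + 1)/2=11·12/2=66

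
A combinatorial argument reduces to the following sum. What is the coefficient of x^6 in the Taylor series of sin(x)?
sin(x) has only odd powers. Coefficient of x^6=0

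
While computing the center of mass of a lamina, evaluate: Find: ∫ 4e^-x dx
Since d/dx[e^-x]=- e^-x, we get -4e^-x+C

Answer: -4e^-x+C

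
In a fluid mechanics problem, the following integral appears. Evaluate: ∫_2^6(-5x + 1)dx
Step 1: Find antiderivative F(x) = (-5/2)x^2+x
Step 2: F(6) - F(2) = -84 - (-8) = -76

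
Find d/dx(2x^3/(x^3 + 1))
Quotient rule: (f/g)'=(f'g - fg')/g²
f=2x^3, f'=6x^2
g=x^3+1, g'=3x^2

Answer: (6x^2·(x^3+1)-6x^5)/(x^3+1)²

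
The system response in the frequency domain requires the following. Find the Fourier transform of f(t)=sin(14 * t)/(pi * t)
sin(W*t)/(pi*t)=(W/pi)*sinc(W*t/pi) is the impulse response of the ideal low-pass filter with cutoff W (here W=14).
Its Fourier transform is a rectangular function:
F(omega)=1 for |omega| < 14, 0 otherwise

Answer: rect(omega/28) [i.e., 1 for |omega| < 14, 0 otherwise]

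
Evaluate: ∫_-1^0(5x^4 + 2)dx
Step 1: Find antiderivative F(x) = x^5+2x
Step 2: F(0) - F(-1) = 0 - (-3) = 3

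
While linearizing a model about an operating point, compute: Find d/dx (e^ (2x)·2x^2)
Product rule: (fg)'=f'g + fg'
f=e^(2x), f'=2·e^(2x)
g=2x^2, g'=4x

Answer: 4·e^(2x)·x^2 + 4·e^(2x)·x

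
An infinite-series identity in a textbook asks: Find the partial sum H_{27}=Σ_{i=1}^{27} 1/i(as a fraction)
H_27=1 + 1/2 + 1/3 + ... + 1/27
=312536252003/80313433200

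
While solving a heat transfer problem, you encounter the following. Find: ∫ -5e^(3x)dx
Since d/dx[e^(3x)] = 3e^(3x), we get -5/3 e^(3x)+C

Answer: (-5/3)e^(3x)+C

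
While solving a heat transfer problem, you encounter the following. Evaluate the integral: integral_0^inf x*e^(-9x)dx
This is a Gamma integral. Substitute u=9x (du=9 dx):
integral_0^inf x * e^(-9x) dx=(1/9^2) integral_0^inf u^1 * e^(-u) du
=Gamma(2)/9^2=1!/9^2=1/81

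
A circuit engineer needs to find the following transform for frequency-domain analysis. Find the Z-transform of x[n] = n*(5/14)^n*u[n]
Using the property Z{n*a^n*u[n]}=az/(z-a)^2
With a=5/14: X(z)=(5/14)z/(z - 5/14)^2, |z| > 5/14

Answer: (5/14)z/(z - 5/14)^2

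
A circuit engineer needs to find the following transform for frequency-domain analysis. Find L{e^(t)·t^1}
First shifting: L{e^(at)f(t)} = F(s-a)
L{t^1} = 1/s^2
Shift s → s-1: 1/(s-1)^2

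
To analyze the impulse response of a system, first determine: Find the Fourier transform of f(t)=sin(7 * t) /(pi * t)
sin(W * t)/(pi * t) = (W/pi) * sinc(W * t/pi) is the impulse response of the ideal low-pass filter with cutoff W (here W = 7).
Its Fourier transform is a rectangular function:
F(omega) = 1 for |omega| < 7, 0 otherwise

Answer: rect(omega/14) [i.e., 1 for |omega| < 7, 0 otherwise]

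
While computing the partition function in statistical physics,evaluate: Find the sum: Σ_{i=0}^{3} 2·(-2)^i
Geometric series: S=a(1 - r^n)/(1 - r)
a=2, r=-2, n=4
S=2(1 - 16)/3=-10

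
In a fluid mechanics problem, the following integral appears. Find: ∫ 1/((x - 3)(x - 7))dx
Partial fractions: 1/((x-3)(x-7)) = A/(x-3)+B/(x-7)
A = -1/4, B = 1/4
∫ [-1/4· 1/(x-3)+1/4· 1/(x-7)] dx
= (1/4)[ln|x-7| - ln|x-3|]+C

Answer: (1/4)·ln|(x-7)/(x-3)|+C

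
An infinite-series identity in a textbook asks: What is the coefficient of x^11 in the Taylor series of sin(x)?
sin(x)=Σ (-1)^k x^(2k + 1)/(2k + 1)!
For x^11: (-1)^5/11!=-1/39916800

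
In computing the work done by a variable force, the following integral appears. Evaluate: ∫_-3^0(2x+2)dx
Step 1: Find antiderivative F(x)=x^2+2x
Step 2: F(0) - F(-3)=0 - (3)=-3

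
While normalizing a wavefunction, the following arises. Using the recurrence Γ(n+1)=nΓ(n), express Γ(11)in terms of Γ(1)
Γ(11)=10Γ(10)=10·9Γ(9)=...=10!·Γ(1)=3628800·Γ(1)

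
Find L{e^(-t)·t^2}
First shifting: L{e^(at)f(t)}=F(s-a)
L{t^2}=2/s^3
Shift s → s + 1: 2/(s + 1)^3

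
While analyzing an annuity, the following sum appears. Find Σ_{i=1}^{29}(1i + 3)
=1·Σ i + 3·29=1·435 + 87=522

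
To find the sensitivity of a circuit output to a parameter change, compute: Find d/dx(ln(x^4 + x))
Chain rule: d/dx[ln(u)] = u'/u where u = x^4 + x
u' = 4x^3 + 1

Answer: (4x^3 + 1)/(x^4 + x)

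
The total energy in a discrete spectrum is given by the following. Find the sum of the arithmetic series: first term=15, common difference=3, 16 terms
Last term: a_n=15 + (16 - 1)·3=60
Sum=n(a_1 + a_n)/2=16(15 + 60)/2=600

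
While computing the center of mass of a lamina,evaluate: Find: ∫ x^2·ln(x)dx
By parts: u = ln(x), dv = x^2 dx
du = 1/x dx, v = x^3/3
= x^3·ln(x)/3 - ∫ x^2/3 dx
= x^3·ln(x)/3 - x^3/9 + C

Answer: x^3(ln(x)/3 - 1/9) + C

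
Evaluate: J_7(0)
J_n(0) = 0 for all n > 0 (Bessel function of first kind)
J_7(0) = 0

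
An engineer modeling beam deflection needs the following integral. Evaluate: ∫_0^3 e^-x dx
Antiderivative: -e^-x
Evaluate: -(e^-3-1)

Answer: (e^-3-1)/(-1)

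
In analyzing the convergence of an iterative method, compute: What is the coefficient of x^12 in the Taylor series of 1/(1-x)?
1/(1-x)=Σ x^n for |x|<1
All coefficients are 1

Answer: 1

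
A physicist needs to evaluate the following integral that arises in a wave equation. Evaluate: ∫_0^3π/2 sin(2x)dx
Antiderivative: -cos(2x)/2
Evaluate at bounds: [-cos(2·3π/2)/2] - [-cos(2·0)/2]
= (-(-1)+(1))/2 = 1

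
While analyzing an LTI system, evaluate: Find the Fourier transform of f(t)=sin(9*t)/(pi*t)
sin(W*t)/(pi*t) = (W/pi)*sinc(W*t/pi) is the impulse response of the ideal low-pass filter with cutoff W (here W = 9).
Its Fourier transform is a rectangular function:
F(omega) = 1 for |omega| < 9, 0 otherwise

Answer: rect(omega/18) [i.e., 1 for |omega| < 9, 0 otherwise]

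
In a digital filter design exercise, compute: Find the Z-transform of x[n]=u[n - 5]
Using the time-shift property: Z{u[n-5]}=z^(-5) * z/(z-1)
=z^(-4)/(z-1)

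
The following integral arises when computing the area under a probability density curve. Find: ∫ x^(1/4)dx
Power rule: ∫ x^(1/4) dx=x^(5/4)/(5/4) + C

Answer: (4/5)·x^(5/4) + C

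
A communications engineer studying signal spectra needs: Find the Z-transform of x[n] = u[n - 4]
Using the time-shift property: Z{u[n-4]}=z^(-4)*z/(z-1)
=z^(-3)/(z-1)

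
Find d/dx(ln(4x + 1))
Chain rule: d/dx[ln(u)]=u'/u where u=4x + 1
u'=4

Answer: (4)/(4x + 1)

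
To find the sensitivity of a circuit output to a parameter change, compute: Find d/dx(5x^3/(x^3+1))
Quotient rule: (f/g)' = (f'g - fg')/g²
f = 5x^3, f' = 15x^2
g = x^3+1, g' = 3x^2

Answer: (15x^2·(x^3+1)-15x^5)/(x^3+1)²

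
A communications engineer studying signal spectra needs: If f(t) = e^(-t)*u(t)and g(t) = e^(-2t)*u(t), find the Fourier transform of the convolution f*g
By the convolution theorem: F{f * g} = F(omega) * G(omega)
F(omega) = 1/(1+j * omega), G(omega) = 1/(2+j * omega)
F{f * g} = 1/((1+j * omega)(2+j * omega))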